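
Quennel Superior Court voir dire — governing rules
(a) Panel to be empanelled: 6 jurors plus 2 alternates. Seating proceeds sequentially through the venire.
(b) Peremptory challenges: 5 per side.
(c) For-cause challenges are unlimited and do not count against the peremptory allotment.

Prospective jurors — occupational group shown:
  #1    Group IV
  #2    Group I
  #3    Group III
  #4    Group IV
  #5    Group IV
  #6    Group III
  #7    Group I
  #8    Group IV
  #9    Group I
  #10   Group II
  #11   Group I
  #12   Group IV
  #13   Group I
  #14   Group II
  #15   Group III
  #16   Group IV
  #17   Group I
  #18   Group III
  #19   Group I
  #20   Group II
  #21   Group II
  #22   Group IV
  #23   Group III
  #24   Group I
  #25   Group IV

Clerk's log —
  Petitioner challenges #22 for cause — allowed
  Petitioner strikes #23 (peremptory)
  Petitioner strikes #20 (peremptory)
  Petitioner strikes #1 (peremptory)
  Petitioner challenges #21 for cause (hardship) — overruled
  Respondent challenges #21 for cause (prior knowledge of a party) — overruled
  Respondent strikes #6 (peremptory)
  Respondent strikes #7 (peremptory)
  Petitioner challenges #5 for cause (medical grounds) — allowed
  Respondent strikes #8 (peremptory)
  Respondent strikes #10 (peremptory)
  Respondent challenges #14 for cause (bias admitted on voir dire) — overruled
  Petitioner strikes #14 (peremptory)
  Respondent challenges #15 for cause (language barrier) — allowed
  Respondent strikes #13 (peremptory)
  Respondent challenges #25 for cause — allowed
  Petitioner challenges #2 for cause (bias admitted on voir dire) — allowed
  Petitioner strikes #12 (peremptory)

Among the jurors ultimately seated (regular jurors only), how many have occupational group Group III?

1

Removed: #1, #2, #5, #6, #7, #8, #10, #12, #13, #14, #15, #20, #22, #23, #25.
Seated jurors 1–6: #3, #4, #9, #11, #16, #17 (alternates #18, #19 not counted).
Of those, in Group III: #3 → 1.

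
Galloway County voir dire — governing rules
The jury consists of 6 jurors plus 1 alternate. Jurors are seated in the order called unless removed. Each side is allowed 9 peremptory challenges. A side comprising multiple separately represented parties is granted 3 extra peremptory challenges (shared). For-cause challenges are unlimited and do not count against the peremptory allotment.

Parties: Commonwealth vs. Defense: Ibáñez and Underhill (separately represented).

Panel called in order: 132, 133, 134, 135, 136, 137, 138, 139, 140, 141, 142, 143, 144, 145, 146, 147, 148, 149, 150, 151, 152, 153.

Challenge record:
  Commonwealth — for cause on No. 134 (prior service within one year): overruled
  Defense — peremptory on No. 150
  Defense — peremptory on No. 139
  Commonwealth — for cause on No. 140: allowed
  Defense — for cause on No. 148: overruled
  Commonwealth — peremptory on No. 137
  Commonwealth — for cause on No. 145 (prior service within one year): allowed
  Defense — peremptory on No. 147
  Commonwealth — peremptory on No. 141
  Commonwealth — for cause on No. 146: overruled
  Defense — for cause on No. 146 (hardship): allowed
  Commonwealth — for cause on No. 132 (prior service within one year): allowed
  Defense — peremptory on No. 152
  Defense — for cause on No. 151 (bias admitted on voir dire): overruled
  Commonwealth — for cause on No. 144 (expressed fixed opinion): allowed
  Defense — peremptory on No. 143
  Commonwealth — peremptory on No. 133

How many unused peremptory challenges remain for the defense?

7

Defense allotment: 9 base + 3 multi-party = 12.
Defense peremptories used: #150, #139, #147, #152, #143 — 5 (for-cause on #148, #146, #151 don't count).
Remaining: 12 − 5 = 7.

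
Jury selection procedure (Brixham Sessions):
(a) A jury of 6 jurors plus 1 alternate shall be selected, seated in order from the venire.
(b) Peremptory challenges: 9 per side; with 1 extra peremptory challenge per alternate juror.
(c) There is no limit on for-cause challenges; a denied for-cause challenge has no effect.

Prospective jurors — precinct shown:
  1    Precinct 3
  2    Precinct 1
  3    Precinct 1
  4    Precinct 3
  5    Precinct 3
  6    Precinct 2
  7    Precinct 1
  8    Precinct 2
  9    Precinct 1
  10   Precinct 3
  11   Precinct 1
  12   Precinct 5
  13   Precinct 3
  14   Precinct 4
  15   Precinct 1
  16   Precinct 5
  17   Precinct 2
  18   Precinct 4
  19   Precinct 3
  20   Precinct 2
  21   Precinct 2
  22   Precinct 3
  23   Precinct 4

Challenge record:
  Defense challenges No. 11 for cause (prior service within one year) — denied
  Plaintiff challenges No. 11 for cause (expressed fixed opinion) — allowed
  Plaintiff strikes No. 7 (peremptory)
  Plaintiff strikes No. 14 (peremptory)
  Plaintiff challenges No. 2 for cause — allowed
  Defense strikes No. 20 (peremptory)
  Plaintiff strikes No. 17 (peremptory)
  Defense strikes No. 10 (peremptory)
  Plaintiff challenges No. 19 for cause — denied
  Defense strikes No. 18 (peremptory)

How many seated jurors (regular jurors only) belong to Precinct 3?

3

Removed: #2, #7, #10, #11, #14, #17, #18, #20.
Seated jurors 1–6: #1, #3, #4, #5, #6, #8 (alternates #9 not counted).
Of those, in Precinct 3: #1, #4, #5 → 3.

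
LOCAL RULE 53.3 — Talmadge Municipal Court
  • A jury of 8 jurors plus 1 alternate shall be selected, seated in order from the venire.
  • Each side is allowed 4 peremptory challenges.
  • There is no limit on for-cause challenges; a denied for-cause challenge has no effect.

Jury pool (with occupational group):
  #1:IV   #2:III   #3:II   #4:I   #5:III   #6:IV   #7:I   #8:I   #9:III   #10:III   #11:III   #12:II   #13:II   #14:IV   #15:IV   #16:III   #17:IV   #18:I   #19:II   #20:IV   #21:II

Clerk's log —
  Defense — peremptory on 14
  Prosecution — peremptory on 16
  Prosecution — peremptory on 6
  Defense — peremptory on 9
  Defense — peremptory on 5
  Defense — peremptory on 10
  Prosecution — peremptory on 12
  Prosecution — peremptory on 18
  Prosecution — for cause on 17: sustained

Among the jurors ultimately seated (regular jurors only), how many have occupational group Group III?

2

Removed: #5, #6, #9, #10, #12, #14, #16, #17, #18.
Seated jurors 1–8: #1, #2, #3, #4, #7, #8, #11, #13 (alternates #15 not counted).
Of those, in Group III: #2, #11 → 2.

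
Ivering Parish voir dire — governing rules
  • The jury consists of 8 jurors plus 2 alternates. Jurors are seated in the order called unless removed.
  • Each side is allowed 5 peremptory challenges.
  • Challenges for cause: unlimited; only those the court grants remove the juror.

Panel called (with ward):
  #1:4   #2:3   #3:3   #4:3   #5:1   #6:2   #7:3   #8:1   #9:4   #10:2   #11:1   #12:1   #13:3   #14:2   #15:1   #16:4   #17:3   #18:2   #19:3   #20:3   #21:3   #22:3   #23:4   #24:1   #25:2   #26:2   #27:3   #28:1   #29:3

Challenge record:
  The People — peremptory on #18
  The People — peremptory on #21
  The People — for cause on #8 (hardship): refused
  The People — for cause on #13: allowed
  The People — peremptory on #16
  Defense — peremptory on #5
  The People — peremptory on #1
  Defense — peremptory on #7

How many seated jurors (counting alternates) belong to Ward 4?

Removed: #1, #5, #7, #13, #16, #18, #21.
Seated (10 incl. alternates): #2, #3, #4, #6, #8, #9, #10, #11, #12, #14.
Of those, in Ward 4: #9 → 1.

1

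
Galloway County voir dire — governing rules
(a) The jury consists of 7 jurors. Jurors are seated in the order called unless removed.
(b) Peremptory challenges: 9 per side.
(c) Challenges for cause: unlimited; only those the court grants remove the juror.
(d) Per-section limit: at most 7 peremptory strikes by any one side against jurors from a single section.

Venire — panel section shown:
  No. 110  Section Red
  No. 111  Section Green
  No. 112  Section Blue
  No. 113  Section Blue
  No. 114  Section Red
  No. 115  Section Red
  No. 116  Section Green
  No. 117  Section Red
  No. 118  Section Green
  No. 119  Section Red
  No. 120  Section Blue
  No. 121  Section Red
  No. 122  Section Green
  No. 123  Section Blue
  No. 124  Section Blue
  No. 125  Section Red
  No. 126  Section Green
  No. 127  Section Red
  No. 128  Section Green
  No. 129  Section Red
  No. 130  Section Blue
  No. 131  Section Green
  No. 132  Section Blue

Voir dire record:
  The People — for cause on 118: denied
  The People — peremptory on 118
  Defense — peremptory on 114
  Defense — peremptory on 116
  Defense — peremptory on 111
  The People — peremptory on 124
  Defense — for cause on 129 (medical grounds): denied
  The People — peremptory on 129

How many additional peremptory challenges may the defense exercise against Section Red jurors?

6

Defense peremptories so far: #114, #116, #111 — 3 of 9 used, 6 left overall.
Against Section Red: #114 — 1 used; per-section cap 7 leaves 6.
Binding limit: min(6, 6) = 6.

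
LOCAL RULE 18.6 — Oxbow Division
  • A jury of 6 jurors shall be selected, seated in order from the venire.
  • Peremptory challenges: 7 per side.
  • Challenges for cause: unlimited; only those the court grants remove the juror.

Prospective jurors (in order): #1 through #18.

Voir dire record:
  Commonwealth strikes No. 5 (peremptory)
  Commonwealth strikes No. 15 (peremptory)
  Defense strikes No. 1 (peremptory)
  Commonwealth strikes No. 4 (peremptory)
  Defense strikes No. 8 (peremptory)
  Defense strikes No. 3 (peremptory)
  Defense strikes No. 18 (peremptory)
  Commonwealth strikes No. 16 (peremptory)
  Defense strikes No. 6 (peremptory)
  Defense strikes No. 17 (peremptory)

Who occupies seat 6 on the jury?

12

Removed: #1, #3, #4, #5, #6, #8, #15, #16, #17, #18.
Seating in order: seats 1–6 → #2, #7, #9, #10, #11, #12.
So seat 6 is #12.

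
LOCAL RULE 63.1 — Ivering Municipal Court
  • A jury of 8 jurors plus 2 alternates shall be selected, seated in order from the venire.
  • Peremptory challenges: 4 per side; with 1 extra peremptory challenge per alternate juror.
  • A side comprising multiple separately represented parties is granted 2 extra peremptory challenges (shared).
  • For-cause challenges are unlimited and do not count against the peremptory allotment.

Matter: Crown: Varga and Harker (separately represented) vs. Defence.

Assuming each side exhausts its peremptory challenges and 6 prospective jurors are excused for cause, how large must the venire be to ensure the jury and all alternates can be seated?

30

Seats to fill: 8 + 2 alternates = 10.
Peremptories — Crown: 4 + 1×2 + 2 = 8; Defence: 4 + 1×2 = 6; total 14.
For-cause removals: 6.
Minimum venire: 10 + 14 + 6 = 30.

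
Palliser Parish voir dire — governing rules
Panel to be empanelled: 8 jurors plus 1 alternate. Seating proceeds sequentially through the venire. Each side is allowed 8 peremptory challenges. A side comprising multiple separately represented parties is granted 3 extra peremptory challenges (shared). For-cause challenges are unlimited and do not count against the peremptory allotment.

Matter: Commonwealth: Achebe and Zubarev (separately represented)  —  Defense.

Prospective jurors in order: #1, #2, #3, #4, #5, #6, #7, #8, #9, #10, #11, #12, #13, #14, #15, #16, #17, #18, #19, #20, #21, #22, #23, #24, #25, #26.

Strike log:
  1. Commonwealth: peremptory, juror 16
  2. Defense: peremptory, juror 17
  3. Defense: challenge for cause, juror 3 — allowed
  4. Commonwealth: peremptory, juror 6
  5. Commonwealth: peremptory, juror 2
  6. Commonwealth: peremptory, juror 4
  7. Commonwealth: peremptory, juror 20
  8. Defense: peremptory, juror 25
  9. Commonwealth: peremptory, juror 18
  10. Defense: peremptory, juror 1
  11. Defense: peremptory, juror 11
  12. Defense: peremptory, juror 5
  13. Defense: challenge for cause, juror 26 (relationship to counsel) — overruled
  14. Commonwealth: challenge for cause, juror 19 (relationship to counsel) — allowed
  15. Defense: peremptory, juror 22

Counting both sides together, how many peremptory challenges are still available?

7

Commonwealth allotment: 8 base + 3 multi-party = 11. Defense allotment: 8.
Commonwealth peremptories used: #16, #6, #2, #4, #20, #18 — 6 (the for-cause on #19 doesn't count).
Defense peremptories used: #17, #25, #1, #11, #5, #22 — 6 (for-cause on #3, #26 don't count).
Remaining: (11 − 6) + (8 − 6) = 7.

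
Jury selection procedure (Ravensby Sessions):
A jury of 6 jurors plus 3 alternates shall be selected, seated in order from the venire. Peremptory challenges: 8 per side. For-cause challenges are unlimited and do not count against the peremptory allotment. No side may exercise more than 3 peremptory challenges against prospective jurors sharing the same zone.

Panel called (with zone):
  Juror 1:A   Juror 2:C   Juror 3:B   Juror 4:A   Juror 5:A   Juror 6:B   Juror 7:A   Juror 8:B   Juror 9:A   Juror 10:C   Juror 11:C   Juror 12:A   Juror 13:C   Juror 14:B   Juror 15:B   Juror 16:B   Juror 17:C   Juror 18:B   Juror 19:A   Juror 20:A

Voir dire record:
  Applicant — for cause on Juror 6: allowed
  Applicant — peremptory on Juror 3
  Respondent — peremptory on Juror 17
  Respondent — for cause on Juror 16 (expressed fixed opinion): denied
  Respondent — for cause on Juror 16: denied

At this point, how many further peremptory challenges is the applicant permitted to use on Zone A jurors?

Applicant peremptories so far: #3 — 1 of 8 used, 7 left overall.
Against Zone A: none yet — per-zone cap 3 leaves 3.
Binding limit: min(7, 3) = 3.

3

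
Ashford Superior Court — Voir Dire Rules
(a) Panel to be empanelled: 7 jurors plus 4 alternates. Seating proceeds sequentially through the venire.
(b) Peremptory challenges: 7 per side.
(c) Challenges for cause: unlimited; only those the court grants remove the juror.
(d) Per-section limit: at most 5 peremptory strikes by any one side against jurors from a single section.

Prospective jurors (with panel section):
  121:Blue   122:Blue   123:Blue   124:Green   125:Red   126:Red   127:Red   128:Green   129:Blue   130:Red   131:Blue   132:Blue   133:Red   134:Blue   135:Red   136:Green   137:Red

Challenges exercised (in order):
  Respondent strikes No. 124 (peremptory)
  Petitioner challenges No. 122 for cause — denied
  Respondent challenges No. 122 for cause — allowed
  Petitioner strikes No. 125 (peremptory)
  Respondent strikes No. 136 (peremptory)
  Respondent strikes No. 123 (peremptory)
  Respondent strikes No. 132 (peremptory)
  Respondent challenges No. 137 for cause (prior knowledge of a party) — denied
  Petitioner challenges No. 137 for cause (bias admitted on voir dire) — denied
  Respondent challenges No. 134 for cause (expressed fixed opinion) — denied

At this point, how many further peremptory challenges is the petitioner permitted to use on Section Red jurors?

Petitioner peremptories so far: #125 — 1 of 7 used, 6 left overall.
Against Section Red: #125 — 1 used; per-section cap 5 leaves 4.
Binding limit: min(6, 4) = 4.

4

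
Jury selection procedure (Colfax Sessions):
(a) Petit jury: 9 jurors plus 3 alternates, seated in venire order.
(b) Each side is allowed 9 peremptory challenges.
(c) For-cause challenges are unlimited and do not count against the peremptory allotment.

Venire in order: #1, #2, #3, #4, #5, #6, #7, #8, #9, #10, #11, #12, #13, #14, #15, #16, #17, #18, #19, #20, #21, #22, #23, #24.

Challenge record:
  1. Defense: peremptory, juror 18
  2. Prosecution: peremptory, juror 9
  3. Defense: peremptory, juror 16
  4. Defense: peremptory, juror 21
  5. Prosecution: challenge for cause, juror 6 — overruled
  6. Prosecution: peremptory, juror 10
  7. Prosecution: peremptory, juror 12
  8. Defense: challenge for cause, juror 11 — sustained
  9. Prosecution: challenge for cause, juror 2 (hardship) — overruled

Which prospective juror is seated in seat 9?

13

Removed: #9, #10, #11, #12, #16, #18, #21. (#2, #6 stay — for-cause denied.)
Seating in order: seats 1–9 → #1, #2, #3, #4, #5, #6, #7, #8, #13; alternates → #14, #15, #17.
So seat 9 is #13.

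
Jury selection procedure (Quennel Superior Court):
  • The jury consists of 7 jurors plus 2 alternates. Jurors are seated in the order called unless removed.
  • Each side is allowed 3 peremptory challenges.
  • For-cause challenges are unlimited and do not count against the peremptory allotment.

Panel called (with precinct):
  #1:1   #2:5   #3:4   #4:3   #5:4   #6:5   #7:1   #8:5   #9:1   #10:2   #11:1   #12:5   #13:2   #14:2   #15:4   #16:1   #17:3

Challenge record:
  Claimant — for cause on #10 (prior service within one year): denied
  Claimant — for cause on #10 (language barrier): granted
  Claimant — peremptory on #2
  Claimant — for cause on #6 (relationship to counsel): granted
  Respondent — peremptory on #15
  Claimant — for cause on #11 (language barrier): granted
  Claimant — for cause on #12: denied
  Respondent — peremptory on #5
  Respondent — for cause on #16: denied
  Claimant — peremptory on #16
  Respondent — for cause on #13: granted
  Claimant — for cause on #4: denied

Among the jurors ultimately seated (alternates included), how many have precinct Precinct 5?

2

Removed: #2, #5, #6, #10, #11, #13, #15, #16.
Seated (9 incl. alternates): #1, #3, #4, #7, #8, #9, #12, #14, #17.
Of those, in Precinct 5: #8, #12 → 2.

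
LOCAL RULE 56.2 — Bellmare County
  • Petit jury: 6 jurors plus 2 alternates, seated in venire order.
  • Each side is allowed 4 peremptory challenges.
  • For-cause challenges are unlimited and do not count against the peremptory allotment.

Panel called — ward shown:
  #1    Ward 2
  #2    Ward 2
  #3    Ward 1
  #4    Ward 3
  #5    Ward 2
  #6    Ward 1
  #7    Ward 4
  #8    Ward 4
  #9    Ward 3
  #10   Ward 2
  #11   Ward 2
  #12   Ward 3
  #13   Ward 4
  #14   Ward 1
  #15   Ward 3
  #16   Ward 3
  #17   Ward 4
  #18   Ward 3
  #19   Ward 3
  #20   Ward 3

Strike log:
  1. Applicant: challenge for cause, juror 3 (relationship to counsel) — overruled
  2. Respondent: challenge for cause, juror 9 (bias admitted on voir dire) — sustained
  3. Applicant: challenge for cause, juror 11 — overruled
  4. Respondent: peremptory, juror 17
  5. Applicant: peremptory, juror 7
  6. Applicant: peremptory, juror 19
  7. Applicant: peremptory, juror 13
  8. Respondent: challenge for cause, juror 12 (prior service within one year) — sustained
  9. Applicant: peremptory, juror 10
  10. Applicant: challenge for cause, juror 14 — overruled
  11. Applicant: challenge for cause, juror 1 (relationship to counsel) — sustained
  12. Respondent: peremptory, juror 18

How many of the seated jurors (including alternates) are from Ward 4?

Removed: #1, #7, #9, #10, #12, #13, #17, #18, #19.
Seated (8 incl. alternates): #2, #3, #4, #5, #6, #8, #11, #14.
Of those, in Ward 4: #8 → 1.

1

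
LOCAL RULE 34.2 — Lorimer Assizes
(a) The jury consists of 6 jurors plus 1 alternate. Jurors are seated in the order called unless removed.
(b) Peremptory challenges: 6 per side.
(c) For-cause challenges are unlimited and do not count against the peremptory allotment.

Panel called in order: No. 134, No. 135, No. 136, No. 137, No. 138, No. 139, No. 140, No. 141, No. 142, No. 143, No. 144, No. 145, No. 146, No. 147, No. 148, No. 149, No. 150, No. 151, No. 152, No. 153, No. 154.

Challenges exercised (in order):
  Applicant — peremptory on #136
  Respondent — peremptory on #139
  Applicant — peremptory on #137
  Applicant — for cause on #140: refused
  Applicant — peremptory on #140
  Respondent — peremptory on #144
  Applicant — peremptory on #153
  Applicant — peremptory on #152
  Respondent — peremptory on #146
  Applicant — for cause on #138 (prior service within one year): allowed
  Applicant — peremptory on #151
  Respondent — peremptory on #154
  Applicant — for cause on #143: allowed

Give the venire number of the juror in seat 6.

147

Removed: #136, #137, #138, #139, #140, #143, #144, #146, #151, #152, #153, #154.
Seating in order: seats 1–6 → #134, #135, #141, #142, #145, #147; alternates → #148.
So seat 6 is #147.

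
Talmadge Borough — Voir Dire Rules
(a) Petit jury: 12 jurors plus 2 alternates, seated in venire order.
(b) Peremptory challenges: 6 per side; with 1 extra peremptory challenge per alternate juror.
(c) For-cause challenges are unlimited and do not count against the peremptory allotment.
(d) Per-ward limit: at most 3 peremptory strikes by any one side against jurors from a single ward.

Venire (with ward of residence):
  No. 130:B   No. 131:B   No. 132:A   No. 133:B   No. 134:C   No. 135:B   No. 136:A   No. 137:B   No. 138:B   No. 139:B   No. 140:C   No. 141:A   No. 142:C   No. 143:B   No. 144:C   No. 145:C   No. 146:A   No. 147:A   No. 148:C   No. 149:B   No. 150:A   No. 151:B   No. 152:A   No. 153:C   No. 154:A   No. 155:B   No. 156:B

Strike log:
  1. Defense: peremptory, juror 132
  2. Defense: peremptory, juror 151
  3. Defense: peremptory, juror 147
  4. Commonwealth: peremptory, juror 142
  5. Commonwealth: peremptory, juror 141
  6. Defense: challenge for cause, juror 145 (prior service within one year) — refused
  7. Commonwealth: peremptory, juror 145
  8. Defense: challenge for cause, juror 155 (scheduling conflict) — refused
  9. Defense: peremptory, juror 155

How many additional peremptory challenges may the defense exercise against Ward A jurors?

1

Defense peremptories so far: #132, #151, #147, #155 — 4 of 8 used, 4 left overall.
Against Ward A: #132, #147 — 2 used; per-ward cap 3 leaves 1.
Binding limit: min(4, 1) = 1.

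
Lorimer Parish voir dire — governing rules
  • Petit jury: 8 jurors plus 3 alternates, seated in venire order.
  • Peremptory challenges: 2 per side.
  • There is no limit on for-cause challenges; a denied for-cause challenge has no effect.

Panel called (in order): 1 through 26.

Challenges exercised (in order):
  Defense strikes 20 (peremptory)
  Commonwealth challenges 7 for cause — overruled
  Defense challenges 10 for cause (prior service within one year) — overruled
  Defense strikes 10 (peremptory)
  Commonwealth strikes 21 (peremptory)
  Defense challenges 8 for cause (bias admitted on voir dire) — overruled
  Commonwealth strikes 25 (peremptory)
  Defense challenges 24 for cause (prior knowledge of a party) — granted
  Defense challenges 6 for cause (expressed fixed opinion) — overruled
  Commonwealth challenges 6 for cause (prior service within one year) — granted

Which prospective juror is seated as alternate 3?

Removed: #6, #10, #20, #21, #24, #25. (#7, #8 stay — for-cause denied.)
Seating in order: seats 1–8 → #1, #2, #3, #4, #5, #7, #8, #9; alternates → #11, #12, #13.
So alternate 3 is #13.

13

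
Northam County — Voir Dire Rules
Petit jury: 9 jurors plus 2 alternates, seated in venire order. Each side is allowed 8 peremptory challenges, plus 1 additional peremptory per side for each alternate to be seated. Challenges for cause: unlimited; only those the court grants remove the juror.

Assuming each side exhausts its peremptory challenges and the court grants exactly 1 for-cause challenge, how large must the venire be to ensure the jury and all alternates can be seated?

32

Seats to fill: 9 + 2 alternates = 11.
Peremptories: 8 + 1×2 = 10 per side × 2 sides = 20.
For-cause removals: 1.
Minimum venire: 11 + 20 + 1 = 32.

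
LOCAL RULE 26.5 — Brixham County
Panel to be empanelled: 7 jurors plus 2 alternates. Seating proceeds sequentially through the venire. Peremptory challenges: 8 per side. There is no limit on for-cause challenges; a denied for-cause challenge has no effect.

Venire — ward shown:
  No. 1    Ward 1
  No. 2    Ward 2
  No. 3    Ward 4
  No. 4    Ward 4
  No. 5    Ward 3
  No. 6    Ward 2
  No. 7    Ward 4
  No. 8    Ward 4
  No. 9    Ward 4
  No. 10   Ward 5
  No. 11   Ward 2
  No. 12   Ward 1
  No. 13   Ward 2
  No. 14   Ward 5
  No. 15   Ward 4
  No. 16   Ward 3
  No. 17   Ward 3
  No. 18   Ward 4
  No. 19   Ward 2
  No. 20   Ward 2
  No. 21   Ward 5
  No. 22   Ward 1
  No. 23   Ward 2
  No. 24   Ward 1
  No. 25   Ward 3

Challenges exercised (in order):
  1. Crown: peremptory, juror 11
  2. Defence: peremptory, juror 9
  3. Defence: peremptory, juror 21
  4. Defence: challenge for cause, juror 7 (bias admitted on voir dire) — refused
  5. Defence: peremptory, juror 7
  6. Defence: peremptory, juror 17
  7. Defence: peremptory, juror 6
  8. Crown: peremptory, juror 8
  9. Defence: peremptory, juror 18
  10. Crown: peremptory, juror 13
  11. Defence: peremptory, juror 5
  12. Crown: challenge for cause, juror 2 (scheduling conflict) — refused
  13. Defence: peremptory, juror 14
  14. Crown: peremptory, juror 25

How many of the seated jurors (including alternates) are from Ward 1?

Removed: #5, #6, #7, #8, #9, #11, #13, #14, #17, #18, #21, #25.
Seated (9 incl. alternates): #1, #2, #3, #4, #10, #12, #15, #16, #19.
Of those, in Ward 1: #1, #12 → 2.

2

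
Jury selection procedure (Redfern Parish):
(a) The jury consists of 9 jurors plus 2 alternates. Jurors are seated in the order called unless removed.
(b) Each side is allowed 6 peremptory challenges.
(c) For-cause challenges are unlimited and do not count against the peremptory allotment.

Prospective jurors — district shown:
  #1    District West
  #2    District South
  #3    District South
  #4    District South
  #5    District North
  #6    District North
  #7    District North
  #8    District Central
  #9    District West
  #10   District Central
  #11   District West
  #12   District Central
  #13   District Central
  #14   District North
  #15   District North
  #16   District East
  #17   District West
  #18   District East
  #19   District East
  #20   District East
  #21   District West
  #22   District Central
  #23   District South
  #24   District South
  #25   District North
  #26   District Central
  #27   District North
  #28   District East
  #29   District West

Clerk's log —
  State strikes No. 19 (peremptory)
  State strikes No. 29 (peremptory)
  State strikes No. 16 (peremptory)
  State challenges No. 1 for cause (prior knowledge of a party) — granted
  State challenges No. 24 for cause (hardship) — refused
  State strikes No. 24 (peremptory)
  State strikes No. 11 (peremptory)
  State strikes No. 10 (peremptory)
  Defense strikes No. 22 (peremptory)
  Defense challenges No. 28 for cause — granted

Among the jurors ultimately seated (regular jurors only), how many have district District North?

3

Removed: #1, #10, #11, #16, #19, #22, #24, #28, #29.
Seated jurors 1–9: #2, #3, #4, #5, #6, #7, #8, #9, #12 (alternates #13, #14 not counted).
Of those, in District North: #5, #6, #7 → 3.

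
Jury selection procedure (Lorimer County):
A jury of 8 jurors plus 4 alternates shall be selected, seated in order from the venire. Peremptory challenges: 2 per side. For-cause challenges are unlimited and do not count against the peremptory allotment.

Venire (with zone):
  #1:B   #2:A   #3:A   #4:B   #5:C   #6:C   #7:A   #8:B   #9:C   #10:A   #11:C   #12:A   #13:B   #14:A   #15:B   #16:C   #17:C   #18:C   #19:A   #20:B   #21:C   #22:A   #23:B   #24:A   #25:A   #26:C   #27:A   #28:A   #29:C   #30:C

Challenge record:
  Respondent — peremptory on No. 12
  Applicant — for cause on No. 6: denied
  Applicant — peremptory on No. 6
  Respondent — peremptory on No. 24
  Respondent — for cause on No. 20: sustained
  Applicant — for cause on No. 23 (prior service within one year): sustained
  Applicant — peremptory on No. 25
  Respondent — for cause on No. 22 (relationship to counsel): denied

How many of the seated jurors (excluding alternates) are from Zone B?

3

Removed: #6, #12, #20, #23, #24, #25.
Seated jurors 1–8: #1, #2, #3, #4, #5, #7, #8, #9 (alternates #10, #11, #13, #14 not counted).
Of those, in Zone B: #1, #4, #8 → 3.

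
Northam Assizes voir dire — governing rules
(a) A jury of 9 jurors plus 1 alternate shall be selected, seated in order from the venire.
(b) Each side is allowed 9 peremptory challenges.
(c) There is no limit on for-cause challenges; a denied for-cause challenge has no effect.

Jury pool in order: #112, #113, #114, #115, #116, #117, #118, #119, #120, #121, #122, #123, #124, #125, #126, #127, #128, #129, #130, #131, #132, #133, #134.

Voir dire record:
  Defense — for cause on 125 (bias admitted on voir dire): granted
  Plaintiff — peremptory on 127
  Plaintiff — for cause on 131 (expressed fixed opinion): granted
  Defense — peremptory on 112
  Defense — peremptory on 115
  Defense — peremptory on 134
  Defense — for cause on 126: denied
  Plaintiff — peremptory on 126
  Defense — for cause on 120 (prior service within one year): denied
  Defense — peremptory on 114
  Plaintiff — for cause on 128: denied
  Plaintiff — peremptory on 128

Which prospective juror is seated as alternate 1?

Removed: #112, #114, #115, #125, #126, #127, #128, #131, #134. (#120 stays — for-cause denied.)
Filling seats in venire order through position 10: #113, #116, #117, #118, #119, #120, #121, #122, #123, #124.
So alternate 1 is #124.

124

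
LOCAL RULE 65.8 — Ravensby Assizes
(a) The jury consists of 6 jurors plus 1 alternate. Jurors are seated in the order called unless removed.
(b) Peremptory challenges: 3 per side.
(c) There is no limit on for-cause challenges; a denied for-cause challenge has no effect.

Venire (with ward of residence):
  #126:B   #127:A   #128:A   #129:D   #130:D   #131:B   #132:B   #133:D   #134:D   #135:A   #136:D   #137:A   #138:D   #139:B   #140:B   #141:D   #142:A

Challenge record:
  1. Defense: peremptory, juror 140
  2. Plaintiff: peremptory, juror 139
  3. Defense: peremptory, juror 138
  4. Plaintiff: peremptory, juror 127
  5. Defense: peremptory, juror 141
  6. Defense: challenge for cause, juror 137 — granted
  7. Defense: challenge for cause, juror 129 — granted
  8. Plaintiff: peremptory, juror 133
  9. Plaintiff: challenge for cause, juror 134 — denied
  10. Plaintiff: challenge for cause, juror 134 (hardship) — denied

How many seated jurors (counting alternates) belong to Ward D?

2

Removed: #127, #129, #133, #137, #138, #139, #140, #141.
Seated (7 incl. alternates): #126, #128, #130, #131, #132, #134, #135.
Of those, in Ward D: #130, #134 → 2.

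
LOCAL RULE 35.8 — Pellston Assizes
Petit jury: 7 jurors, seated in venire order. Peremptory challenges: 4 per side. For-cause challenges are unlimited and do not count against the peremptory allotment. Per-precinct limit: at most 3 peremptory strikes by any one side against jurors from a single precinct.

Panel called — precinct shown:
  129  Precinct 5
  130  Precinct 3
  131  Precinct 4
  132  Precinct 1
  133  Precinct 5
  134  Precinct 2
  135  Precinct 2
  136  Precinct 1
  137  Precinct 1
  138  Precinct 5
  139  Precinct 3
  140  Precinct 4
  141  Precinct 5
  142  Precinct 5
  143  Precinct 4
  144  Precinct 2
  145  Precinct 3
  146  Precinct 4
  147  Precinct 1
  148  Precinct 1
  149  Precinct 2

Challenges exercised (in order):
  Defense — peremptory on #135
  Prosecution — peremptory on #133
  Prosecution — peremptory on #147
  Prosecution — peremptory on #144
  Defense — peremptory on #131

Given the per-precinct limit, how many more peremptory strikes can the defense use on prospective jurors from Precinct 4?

Defense peremptories so far: #135, #131 — 2 of 4 used, 2 left overall.
Against Precinct 4: #131 — 1 used; per-precinct cap 3 leaves 2.
Binding limit: min(2, 2) = 2.

2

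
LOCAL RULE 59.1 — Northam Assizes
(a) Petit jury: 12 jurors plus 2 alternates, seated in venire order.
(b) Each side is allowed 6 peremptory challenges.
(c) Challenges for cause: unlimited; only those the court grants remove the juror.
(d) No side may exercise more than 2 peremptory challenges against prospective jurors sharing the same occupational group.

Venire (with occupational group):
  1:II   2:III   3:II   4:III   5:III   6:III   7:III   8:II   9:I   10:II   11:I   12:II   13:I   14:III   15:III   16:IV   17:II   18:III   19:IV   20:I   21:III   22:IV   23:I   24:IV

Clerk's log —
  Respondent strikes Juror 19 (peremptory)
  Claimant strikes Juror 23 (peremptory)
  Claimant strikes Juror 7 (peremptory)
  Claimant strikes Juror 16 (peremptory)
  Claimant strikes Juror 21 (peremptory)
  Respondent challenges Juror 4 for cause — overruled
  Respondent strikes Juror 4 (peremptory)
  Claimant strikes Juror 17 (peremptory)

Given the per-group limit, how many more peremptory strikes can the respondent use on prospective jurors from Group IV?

1

Respondent peremptories so far: #19, #4 — 2 of 6 used, 4 left overall.
Against Group IV: #19 — 1 used; per-group cap 2 leaves 1.
Binding limit: min(4, 1) = 1.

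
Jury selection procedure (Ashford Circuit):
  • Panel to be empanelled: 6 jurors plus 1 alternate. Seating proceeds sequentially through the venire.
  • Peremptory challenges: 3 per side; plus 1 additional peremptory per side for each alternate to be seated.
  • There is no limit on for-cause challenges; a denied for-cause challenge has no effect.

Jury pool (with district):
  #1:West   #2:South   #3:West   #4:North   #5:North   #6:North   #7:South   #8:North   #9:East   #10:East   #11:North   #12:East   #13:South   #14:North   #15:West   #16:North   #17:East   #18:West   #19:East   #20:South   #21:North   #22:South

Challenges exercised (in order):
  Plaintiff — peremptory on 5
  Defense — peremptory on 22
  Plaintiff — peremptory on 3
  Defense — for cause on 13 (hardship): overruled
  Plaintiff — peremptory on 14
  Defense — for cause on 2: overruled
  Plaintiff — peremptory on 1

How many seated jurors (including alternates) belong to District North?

3

Removed: #1, #3, #5, #14, #22.
Seated (7 incl. alternates): #2, #4, #6, #7, #8, #9, #10.
Of those, in District North: #4, #6, #8 → 3.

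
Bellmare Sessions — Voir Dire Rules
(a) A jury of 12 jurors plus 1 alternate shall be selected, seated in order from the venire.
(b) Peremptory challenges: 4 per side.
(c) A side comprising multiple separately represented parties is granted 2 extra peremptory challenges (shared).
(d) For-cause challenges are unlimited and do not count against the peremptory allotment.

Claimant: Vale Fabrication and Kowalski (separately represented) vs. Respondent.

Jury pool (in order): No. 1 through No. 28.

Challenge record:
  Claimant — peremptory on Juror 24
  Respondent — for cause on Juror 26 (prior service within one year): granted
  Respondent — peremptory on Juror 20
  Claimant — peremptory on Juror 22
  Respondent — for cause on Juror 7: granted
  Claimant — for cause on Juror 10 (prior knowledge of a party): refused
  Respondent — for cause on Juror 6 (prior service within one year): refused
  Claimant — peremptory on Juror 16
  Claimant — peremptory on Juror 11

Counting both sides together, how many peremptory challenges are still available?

5

Claimant allotment: 4 base + 2 multi-party = 6. Respondent allotment: 4.
Claimant peremptories used: #24, #22, #16, #11 — 4 (the for-cause on #10 doesn't count).
Respondent peremptories used: #20 — 1 (for-cause on #26, #7, #6 don't count).
Remaining: (6 − 4) + (4 − 1) = 5.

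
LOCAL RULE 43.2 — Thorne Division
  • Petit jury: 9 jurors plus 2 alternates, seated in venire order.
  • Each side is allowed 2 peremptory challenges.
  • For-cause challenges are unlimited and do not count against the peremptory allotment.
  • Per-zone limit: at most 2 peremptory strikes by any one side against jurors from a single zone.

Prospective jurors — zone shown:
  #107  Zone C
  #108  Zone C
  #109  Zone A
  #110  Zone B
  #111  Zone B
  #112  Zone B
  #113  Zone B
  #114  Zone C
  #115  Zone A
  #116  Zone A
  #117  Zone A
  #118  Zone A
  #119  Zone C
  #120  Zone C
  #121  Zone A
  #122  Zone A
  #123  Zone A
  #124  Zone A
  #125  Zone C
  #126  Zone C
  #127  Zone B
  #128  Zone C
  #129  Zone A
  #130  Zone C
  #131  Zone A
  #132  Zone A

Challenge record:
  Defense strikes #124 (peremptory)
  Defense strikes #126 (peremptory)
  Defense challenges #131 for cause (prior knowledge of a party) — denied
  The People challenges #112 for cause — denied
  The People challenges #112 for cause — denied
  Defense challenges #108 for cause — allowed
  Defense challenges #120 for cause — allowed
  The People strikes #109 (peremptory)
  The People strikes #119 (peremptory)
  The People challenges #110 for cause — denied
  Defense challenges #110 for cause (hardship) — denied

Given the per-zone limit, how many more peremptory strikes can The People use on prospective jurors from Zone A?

0

The People peremptories so far: #109, #119 — 2 of 2 used, 0 left overall.
Against Zone A: #109 — 1 used; per-zone cap 2 leaves 1.
Binding limit: min(0, 1) = 0.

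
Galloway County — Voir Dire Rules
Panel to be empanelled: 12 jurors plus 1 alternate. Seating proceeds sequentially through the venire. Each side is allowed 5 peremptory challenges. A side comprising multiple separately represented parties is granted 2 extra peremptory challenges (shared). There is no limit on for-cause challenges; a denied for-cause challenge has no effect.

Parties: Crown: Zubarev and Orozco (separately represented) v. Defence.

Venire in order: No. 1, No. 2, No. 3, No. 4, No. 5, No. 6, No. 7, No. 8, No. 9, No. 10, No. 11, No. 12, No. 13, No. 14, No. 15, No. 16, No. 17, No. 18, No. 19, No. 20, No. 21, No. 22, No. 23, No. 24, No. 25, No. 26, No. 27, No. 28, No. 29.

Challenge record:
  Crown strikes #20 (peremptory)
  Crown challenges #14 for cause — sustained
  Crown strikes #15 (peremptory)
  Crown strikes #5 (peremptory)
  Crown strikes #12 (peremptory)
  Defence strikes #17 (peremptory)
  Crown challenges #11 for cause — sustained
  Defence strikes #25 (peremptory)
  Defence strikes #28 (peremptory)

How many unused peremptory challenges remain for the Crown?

3

Crown allotment: 5 base + 2 multi-party = 7.
Crown peremptories used: #20, #15, #5, #12 — 4 (for-cause on #14, #11 don't count).
Remaining: 7 − 4 = 3.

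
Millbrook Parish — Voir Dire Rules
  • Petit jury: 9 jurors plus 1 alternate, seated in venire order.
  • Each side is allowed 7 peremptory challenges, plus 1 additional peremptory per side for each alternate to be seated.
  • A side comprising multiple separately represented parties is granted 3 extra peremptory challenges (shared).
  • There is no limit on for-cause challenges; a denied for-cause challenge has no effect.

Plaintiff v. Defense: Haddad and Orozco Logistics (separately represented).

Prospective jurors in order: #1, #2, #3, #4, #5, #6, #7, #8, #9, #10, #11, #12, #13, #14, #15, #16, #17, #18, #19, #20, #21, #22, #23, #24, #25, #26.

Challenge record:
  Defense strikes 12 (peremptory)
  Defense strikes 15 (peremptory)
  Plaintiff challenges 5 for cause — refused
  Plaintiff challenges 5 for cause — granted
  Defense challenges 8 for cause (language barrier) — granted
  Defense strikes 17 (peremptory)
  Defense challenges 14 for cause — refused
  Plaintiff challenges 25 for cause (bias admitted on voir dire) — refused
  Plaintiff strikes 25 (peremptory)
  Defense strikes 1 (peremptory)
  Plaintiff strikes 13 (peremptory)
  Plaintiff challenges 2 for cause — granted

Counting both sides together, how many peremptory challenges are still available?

Plaintiff allotment: 7 base + 1 × 1 alternate = 8. Defense allotment: 7 base + 1 × 1 alternate + 3 multi-party = 11.
Plaintiff peremptories used: #25, #13 — 2 (for-cause on #5, #5, #25, #2 don't count).
Defense peremptories used: #12, #15, #17, #1 — 4 (for-cause on #8, #14 don't count).
Remaining: (8 − 2) + (11 − 4) = 13.

13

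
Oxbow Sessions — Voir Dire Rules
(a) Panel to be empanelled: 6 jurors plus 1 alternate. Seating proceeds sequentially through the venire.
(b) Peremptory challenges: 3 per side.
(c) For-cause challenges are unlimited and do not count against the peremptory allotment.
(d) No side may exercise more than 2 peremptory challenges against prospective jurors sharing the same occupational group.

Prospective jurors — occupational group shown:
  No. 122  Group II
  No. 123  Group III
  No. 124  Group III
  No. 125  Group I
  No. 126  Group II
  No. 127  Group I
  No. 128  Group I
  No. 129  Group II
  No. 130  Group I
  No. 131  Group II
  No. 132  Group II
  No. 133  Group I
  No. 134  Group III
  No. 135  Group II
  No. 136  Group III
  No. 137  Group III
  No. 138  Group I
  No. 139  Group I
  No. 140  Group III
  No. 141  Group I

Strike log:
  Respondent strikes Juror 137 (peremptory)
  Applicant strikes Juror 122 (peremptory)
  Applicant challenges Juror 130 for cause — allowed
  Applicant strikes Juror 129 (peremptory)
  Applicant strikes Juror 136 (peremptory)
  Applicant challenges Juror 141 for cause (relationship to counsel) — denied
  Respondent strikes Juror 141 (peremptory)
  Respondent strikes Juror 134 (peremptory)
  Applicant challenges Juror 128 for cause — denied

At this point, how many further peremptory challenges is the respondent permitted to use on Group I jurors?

Respondent peremptories so far: #137, #141, #134 — 3 of 3 used, 0 left overall.
Against Group I: #141 — 1 used; per-group cap 2 leaves 1.
Binding limit: min(0, 1) = 0.

0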